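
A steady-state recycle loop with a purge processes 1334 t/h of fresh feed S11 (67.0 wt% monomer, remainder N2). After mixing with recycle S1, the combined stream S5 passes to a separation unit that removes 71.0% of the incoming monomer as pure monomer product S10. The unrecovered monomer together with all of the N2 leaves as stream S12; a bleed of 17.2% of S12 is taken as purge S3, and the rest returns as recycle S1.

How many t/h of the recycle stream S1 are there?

2402 t/h

N2 enters only via S11 and leaves only via the purge: 1334×0.330 = 0.172×(N2 in S12), and the separation unit passes all N2, so N2 in S5 = N2 in S12 = 2559.4 t/h.
monomer in S5: m_A = 1334×0.670 + (1−0.172)·(1−0.710)·m_A, so m_A = 893.78/0.7599 = 1176.2 t/h.
S12 = (1−0.710)×1176.2 + 2559.4 = 2900.5 t/h.
Recycle S1 = (1−0.172)×2900.5 = 2401.6 t/h.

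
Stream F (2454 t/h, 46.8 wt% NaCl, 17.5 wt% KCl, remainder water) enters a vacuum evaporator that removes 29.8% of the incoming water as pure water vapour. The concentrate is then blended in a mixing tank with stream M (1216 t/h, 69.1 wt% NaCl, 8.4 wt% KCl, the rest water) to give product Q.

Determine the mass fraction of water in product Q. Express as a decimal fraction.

0.261

Vapour removed = 0.298×0.357×2454 = 261.07 t/h; concentrate = 2192.9 t/h.
water reaching the mixer = 615.01 (from concentrate) + 1216×0.225 = 888.61 t/h.
Product flow = 2192.9 + 1216 = 3408.9 t/h; water fraction = 0.261.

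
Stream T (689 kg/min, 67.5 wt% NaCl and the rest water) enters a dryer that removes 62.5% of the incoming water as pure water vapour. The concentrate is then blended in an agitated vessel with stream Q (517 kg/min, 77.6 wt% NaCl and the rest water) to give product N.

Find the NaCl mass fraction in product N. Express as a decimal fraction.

0.813

Vapour removed = 0.625×0.325×689 = 139.95 kg/min; concentrate = 549.05 kg/min.
NaCl reaching the mixer = 465.08 (from concentrate) + 517×0.776 = 866.27 kg/min.
Product flow = 549.05 + 517 = 1066 kg/min; NaCl fraction = 0.813.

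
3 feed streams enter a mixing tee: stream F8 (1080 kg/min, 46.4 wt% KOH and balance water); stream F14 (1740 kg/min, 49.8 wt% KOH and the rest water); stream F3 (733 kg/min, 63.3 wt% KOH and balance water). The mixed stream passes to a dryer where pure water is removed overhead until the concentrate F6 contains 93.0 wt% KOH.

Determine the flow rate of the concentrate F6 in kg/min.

1969 kg/min

KOH entering = 1080×0.464 + 1740×0.498 + 733×0.633 = 1831.6 kg/min.
All KOH reports to F6, so F6 = 1831.6/0.930 = 1969.5 kg/min.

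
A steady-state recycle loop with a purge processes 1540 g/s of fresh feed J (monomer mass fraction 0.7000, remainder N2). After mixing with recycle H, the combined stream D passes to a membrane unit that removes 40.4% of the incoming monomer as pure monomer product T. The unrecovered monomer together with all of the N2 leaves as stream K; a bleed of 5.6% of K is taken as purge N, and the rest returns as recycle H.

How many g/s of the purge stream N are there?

N2 enters only via J and leaves only via the purge: 1540×0.300 = 0.056×(N2 in K), and the membrane unit passes all N2, so N2 in D = N2 in K = 8250 g/s.
monomer in D: m_A = 1540×0.700 + (1−0.056)·(1−0.404)·m_A, so m_A = 1078/0.4374 = 2464.7 g/s.
K = (1−0.404)×2464.7 + 8250 = 9719 g/s.
Purge N = 0.056×9719 = 544.26 g/s.

544.3 g/s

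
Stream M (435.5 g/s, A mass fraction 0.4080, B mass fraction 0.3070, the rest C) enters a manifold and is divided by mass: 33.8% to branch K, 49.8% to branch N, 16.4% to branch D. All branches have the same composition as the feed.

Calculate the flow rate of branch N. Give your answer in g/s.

Branch N flow = 0.498×435.5 = 216.88 g/s.

216.9 g/s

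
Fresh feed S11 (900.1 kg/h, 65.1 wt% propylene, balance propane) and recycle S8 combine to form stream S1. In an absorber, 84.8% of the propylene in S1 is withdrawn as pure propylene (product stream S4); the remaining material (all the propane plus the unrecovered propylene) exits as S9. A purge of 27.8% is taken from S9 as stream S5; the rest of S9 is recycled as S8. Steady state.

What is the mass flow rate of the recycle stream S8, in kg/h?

propane enters only via S11 and leaves only via the purge: 900.1×0.349 = 0.278×(propane in S9), and the absorber passes all propane, so propane in S1 = propane in S9 = 1130 kg/h.
propylene in S1: m_A = 900.1×0.651 + (1−0.278)·(1−0.848)·m_A, so m_A = 585.97/0.8903 = 658.2 kg/h.
S9 = (1−0.848)×658.2 + 1130 = 1230 kg/h.
Recycle S8 = (1−0.278)×1230 = 888.08 kg/h.

888.1 kg/h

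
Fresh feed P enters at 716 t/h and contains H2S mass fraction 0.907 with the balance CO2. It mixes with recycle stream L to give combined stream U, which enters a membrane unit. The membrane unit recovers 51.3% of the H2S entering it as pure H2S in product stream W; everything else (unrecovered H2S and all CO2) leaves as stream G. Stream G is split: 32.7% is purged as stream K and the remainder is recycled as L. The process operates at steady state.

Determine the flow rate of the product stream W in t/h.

H2S in U: m_A = 716×0.907 + (1−0.327)·(1−0.513)·m_A, so m_A = 649.41/0.6722 = 966.03 t/h.
Product W = 0.513×966.03 = 495.57 t/h.

495.6 t/h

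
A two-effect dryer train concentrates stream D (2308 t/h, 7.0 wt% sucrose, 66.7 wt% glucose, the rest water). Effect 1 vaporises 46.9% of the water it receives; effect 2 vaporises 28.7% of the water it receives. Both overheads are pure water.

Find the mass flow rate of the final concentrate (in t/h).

water in feed = 2308×0.263 = 607 t/h.
After stage 1: water left = (1−0.469)×607 = 322.32; stream total = 2023.3 t/h.
After stage 2: water left = (1−0.287)×322.32 = 229.81; final concentrate = 1930.8 t/h.

1931 t/h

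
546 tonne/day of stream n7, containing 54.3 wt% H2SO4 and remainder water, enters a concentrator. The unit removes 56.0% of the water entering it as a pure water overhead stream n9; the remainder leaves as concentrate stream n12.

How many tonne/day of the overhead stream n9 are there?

water entering = 546×0.457 = 249.52 tonne/day; overhead removed = 0.560×249.52 = 139.73 tonne/day.

139.7 tonne/day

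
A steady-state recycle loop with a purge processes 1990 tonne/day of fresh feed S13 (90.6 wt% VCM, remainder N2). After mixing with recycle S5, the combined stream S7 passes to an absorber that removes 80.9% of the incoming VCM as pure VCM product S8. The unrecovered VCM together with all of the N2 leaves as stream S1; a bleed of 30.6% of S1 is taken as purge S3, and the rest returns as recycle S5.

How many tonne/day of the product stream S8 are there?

1681 tonne/day

VCM in S7: m_A = 1990×0.906 + (1−0.306)·(1−0.809)·m_A, so m_A = 1802.9/0.8674 = 2078.4 tonne/day.
Product S8 = 0.809×2078.4 = 1681.5 tonne/day.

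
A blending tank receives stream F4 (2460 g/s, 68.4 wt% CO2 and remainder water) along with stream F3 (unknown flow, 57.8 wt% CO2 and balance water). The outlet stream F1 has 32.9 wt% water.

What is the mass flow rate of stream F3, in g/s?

Let F3 be the unknown flow. Total out = 2460 + F3.
water balance: 777.36 + 0.422·F3 = 0.329·(2460 + F3)
(0.422 − 0.329)·F3 = 0.329×2460 − 777.36 = 31.98
F3 = 31.98 / 0.093 = 343.87 g/s

343.9 g/s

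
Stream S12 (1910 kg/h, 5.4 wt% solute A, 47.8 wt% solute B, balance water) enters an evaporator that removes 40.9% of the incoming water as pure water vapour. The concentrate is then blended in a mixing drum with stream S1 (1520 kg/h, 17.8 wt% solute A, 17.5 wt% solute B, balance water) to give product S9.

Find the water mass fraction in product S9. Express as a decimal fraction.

0.493

Vapour removed = 0.409×0.468×1910 = 365.6 kg/h; concentrate = 1544.4 kg/h.
water reaching the mixer = 528.28 (from concentrate) + 1520×0.647 = 1511.7 kg/h.
Product flow = 1544.4 + 1520 = 3064.4 kg/h; water fraction = 0.493.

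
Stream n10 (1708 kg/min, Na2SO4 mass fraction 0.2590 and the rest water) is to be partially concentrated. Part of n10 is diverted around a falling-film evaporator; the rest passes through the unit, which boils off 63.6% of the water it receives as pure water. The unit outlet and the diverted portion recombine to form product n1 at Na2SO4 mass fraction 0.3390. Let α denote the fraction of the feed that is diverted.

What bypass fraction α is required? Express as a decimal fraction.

0.499

All 1708×0.259 = 442.37 kg/min of Na2SO4 reaches n1, so n1 = 442.37/0.339 = 1304.9 kg/min and vapour = 403.07 kg/min.
The evaporator receives (1−α)·1708 of feed at 0.741 water and removes 0.636 of that water:
0.636×0.741×(1−α)×1708 = 403.07
(1−α) = 403.07/804.94 = 0.5007;  α = 0.4993.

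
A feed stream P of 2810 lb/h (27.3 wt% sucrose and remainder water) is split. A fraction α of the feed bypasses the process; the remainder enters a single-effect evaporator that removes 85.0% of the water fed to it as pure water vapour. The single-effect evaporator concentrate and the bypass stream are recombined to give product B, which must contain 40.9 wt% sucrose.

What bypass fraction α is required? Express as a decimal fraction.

0.462

All 2810×0.273 = 767.13 lb/h of sucrose reaches B, so B = 767.13/0.409 = 1875.6 lb/h and vapour = 934.38 lb/h.
The evaporator receives (1−α)·2810 of feed at 0.727 water and removes 0.850 of that water:
0.850×0.727×(1−α)×2810 = 934.38
(1−α) = 934.38/1736.4 = 0.5381;  α = 0.4619.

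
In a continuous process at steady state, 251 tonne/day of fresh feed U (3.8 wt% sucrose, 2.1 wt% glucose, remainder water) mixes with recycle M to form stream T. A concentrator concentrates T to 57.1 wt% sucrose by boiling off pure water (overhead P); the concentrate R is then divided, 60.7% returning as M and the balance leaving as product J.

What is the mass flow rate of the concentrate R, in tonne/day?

42.5 tonne/day

Overall sucrose balance (none leaves overhead): sucrose in fresh feed = sucrose in product, i.e. 251×0.038 = (1−0.607)·R·0.571.
R = 9.538/(0.571×0.393) = 42.504 tonne/day.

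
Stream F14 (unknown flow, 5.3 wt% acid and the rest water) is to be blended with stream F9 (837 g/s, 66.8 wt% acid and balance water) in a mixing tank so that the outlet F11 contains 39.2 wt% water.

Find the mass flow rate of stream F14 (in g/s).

90.49 g/s

Let F14 be the unknown flow. Total out = 837 + F14.
water balance: 277.88 + 0.947·F14 = 0.392·(837 + F14)
(0.947 − 0.392)·F14 = 0.392×837 − 277.88 = 50.22
F14 = 50.22 / 0.555 = 90.486 g/s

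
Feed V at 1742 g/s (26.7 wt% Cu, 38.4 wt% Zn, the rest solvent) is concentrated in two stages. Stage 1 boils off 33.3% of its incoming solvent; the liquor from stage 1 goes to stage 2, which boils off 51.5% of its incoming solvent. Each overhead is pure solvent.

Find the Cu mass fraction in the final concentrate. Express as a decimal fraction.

0.350

solvent in feed = 1742×0.349 = 607.96 g/s.
After stage 1: solvent left = (1−0.333)×607.96 = 405.51; stream total = 1539.5 g/s.
After stage 2: solvent left = (1−0.515)×405.51 = 196.67; final concentrate = 1330.7 g/s.
Cu fraction = 465.11/1330.7 = 0.350.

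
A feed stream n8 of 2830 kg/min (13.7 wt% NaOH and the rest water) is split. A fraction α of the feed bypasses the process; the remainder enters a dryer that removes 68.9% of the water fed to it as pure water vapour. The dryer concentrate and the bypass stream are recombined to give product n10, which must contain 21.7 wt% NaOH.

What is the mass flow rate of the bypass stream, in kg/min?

1075 kg/min

All 2830×0.137 = 387.71 kg/min of NaOH reaches n10, so n10 = 387.71/0.217 = 1786.7 kg/min and vapour = 1043.3 kg/min.
The evaporator receives (1−α)·2830 of feed at 0.863 water and removes 0.689 of that water:
0.689×0.863×(1−α)×2830 = 1043.3
(1−α) = 1043.3/1682.7 = 0.6200;  α = 0.3800.
Bypass flow = 0.3800×2830 = 1075.4 kg/min.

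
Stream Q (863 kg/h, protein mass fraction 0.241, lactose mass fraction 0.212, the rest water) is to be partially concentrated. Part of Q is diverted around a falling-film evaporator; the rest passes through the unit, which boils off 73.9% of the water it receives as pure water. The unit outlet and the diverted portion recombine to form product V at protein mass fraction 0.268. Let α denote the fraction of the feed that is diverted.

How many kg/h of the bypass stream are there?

647.9 kg/h

All 863×0.241 = 207.98 kg/h of protein reaches V, so V = 207.98/0.268 = 776.06 kg/h and vapour = 86.944 kg/h.
The evaporator receives (1−α)·863 of feed at 0.547 water and removes 0.739 of that water:
0.739×0.547×(1−α)×863 = 86.944
(1−α) = 86.944/348.85 = 0.2492;  α = 0.7508.
Bypass flow = 0.7508×863 = 647.92 kg/h.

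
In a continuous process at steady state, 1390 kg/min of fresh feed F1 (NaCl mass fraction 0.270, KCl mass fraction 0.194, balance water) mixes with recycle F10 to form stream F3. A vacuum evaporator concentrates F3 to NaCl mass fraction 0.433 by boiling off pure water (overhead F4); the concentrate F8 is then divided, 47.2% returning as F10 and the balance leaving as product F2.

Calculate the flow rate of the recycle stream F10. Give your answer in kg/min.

774.8 kg/min

Overall NaCl balance (none leaves overhead): NaCl in fresh feed = NaCl in product, i.e. 1390×0.270 = (1−0.472)·F8·0.433.
F8 = 375.3/(0.433×0.528) = 1641.6 kg/min.
Recycle F10 = 0.472×1641.6 = 774.82 kg/min.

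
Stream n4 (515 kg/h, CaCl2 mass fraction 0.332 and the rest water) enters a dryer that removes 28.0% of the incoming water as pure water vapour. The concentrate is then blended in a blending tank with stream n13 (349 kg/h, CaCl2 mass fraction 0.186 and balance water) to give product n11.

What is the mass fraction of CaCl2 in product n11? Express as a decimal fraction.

Vapour removed = 0.280×0.668×515 = 96.326 kg/h; concentrate = 418.67 kg/h.
CaCl2 reaching the mixer = 170.98 (from concentrate) + 349×0.186 = 235.89 kg/h.
Product flow = 418.67 + 349 = 767.67 kg/h; CaCl2 fraction = 0.307.

0.307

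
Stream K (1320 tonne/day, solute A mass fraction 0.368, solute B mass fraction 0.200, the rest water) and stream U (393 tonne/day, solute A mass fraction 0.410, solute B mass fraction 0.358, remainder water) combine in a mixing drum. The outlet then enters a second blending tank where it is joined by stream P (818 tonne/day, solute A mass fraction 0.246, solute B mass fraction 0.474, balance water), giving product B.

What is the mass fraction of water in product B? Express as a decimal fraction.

Overall, product flow = 2531 tonne/day.
water in = 1320×0.432 + 393×0.232 + 818×0.280 = 890.46 tonne/day.
water fraction in B = 0.352.

0.352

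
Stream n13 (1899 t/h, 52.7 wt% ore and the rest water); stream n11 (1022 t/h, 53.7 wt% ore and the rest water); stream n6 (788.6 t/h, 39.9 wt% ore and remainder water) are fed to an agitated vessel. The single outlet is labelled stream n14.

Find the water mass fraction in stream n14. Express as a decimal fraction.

0.4975

Total flow out = 1899 + 1022 + 788.6 = 3709.6 t/h.
water in = 1899×0.473 + 1022×0.463 + 788.6×0.601 = 1845.4 t/h.
water mass fraction in n14 = 1845.4/3709.6 = 0.4975.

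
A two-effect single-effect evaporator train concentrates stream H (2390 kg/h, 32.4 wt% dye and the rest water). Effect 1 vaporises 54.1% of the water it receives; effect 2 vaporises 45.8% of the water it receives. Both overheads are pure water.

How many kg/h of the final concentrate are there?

water in feed = 2390×0.676 = 1615.6 kg/h.
After stage 1: water left = (1−0.541)×1615.6 = 741.58; stream total = 1515.9 kg/h.
After stage 2: water left = (1−0.458)×741.58 = 401.94; final concentrate = 1176.3 kg/h.

1176 kg/h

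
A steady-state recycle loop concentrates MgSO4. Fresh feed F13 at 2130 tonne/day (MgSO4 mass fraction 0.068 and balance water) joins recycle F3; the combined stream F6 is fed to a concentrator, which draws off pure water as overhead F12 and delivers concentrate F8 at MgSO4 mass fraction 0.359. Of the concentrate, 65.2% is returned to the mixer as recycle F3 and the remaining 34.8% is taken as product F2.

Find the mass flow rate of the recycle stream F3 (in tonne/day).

755.9 tonne/day

Overall MgSO4 balance (none leaves overhead): MgSO4 in fresh feed = MgSO4 in product, i.e. 2130×0.068 = (1−0.652)·F8·0.359.
F8 = 144.84/(0.359×0.348) = 1159.4 tonne/day.
Recycle F3 = 0.652×1159.4 = 755.9 tonne/day.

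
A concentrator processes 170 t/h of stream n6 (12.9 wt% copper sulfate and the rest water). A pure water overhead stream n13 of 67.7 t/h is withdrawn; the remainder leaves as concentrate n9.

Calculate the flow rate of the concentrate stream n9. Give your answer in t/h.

102.3 t/h

Concentrate = 170 − 67.7 = 102.3 t/h.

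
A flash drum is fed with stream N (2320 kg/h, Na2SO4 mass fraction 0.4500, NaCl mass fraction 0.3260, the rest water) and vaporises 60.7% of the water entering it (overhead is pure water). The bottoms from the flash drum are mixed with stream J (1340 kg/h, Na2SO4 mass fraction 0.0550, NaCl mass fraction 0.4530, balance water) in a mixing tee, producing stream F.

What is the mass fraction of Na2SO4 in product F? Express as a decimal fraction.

Vapour removed = 0.607×0.224×2320 = 315.45 kg/h; concentrate = 2004.6 kg/h.
Na2SO4 reaching the mixer = 1044 (from concentrate) + 1340×0.055 = 1117.7 kg/h.
Product flow = 2004.6 + 1340 = 3344.6 kg/h; Na2SO4 fraction = 0.3342.

0.3342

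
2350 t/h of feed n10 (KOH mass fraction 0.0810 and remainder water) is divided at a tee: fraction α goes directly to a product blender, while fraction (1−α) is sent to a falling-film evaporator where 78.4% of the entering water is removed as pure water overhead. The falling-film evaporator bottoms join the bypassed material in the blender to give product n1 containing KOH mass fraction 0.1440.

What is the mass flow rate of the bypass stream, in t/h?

All 2350×0.081 = 190.35 t/h of KOH reaches n1, so n1 = 190.35/0.144 = 1321.9 t/h and vapour = 1028.1 t/h.
The evaporator receives (1−α)·2350 of feed at 0.919 water and removes 0.784 of that water:
0.784×0.919×(1−α)×2350 = 1028.1
(1−α) = 1028.1/1693.2 = 0.6072;  α = 0.3928.
Bypass flow = 0.3928×2350 = 923.03 t/h.

923 t/h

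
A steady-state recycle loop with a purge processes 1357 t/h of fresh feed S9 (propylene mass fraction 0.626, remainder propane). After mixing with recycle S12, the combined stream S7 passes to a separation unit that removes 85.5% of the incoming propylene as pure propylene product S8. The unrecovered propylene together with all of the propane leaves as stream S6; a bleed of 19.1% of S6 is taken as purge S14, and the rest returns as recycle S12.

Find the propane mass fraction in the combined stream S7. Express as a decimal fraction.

propane enters only via S9 and leaves only via the purge: 1357×0.374 = 0.191×(propane in S6), and the separation unit passes all propane, so propane in S7 = propane in S6 = 2657.2 t/h.
propylene in S7: m_A = 1357×0.626 + (1−0.191)·(1−0.855)·m_A, so m_A = 849.48/0.8827 = 962.37 t/h.
S7 = 962.37 + 2657.2 = 3619.5 t/h.
propane fraction in S7 = 2657.2/3619.5 = 0.734.

0.734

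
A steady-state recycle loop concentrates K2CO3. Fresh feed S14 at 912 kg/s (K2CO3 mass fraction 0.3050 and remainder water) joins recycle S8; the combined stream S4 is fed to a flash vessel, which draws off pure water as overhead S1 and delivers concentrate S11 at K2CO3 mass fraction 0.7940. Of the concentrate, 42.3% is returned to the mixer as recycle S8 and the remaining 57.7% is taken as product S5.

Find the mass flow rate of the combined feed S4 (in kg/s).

Overall K2CO3 balance (none leaves overhead): K2CO3 in fresh feed = K2CO3 in product, i.e. 912×0.305 = (1−0.423)·S11·0.794.
S11 = 278.16/(0.794×0.577) = 607.15 kg/s.
Recycle S8 = 0.423×607.15 = 256.83 kg/s.
Combined feed S4 = 912 + 256.83 = 1168.8 kg/s.

1169 kg/s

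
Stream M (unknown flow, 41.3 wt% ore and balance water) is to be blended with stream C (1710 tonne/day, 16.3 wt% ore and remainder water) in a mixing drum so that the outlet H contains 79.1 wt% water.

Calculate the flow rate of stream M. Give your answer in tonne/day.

Let M be the unknown flow. Total out = 1710 + M.
water balance: 1431.3 + 0.587·M = 0.791·(1710 + M)
(0.587 − 0.791)·M = 0.791×1710 − 1431.3 = -78.66
M = -78.66 / -0.204 = 385.59 tonne/day

385.6 tonne/day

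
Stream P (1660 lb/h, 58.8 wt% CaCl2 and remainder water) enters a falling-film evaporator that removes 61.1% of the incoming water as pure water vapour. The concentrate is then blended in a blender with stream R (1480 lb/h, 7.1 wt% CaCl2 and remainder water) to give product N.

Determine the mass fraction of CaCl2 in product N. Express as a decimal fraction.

0.397

Vapour removed = 0.611×0.412×1660 = 417.88 lb/h; concentrate = 1242.1 lb/h.
CaCl2 reaching the mixer = 976.08 (from concentrate) + 1480×0.071 = 1081.2 lb/h.
Product flow = 1242.1 + 1480 = 2722.1 lb/h; CaCl2 fraction = 0.397.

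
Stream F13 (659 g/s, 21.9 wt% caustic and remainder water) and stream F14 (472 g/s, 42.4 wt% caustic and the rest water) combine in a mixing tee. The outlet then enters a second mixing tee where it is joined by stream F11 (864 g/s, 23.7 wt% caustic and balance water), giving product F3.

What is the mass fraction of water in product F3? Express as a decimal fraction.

Overall, product flow = 1995 g/s.
water in = 659×0.781 + 472×0.576 + 864×0.763 = 1445.8 g/s.
water fraction in F3 = 0.725.

0.725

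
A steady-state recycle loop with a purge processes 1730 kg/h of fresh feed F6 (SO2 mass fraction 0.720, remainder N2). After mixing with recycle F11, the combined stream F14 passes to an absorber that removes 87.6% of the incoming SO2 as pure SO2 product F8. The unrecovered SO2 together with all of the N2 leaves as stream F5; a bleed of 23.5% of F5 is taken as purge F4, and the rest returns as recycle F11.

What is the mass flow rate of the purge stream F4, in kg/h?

N2 enters only via F6 and leaves only via the purge: 1730×0.280 = 0.235×(N2 in F5), and the absorber passes all N2, so N2 in F14 = N2 in F5 = 2061.3 kg/h.
SO2 in F14: m_A = 1730×0.720 + (1−0.235)·(1−0.876)·m_A, so m_A = 1245.6/0.9051 = 1376.1 kg/h.
F5 = (1−0.876)×1376.1 + 2061.3 = 2231.9 kg/h.
Purge F4 = 0.235×2231.9 = 524.5 kg/h.

524.5 kg/h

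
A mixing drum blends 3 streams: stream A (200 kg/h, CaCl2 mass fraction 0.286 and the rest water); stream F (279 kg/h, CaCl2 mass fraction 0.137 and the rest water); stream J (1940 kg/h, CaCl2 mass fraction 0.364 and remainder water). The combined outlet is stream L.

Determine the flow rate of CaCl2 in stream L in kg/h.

CaCl2 out = CaCl2 in = 200×0.286 + 279×0.137 + 1940×0.364 = 801.58 kg/h.

801.6 kg/h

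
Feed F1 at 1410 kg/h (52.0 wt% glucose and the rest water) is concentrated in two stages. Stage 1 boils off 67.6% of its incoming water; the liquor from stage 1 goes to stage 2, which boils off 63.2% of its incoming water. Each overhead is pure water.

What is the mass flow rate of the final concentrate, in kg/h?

water in feed = 1410×0.480 = 676.8 kg/h.
After stage 1: water left = (1−0.676)×676.8 = 219.28; stream total = 952.48 kg/h.
After stage 2: water left = (1−0.632)×219.28 = 80.696; final concentrate = 813.9 kg/h.

813.9 kg/h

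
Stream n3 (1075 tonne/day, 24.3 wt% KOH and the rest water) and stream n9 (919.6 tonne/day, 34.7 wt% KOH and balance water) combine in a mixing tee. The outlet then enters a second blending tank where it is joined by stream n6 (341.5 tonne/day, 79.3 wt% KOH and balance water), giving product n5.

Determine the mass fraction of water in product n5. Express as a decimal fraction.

0.6357

Overall, product flow = 2336.1 tonne/day.
water in = 1075×0.757 + 919.6×0.653 + 341.5×0.207 = 1485 tonne/day.
water fraction in n5 = 0.6357.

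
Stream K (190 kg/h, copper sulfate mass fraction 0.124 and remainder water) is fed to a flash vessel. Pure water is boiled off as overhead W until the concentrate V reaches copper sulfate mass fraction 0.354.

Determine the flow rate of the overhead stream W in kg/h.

copper sulfate is conserved: 190×0.124 = 23.56 kg/h all reports to the concentrate.
Concentrate = 23.56/(target fraction) = 66.554 kg/h.
Overhead = 190 − 66.554 = 123.45 kg/h.

123.4 kg/h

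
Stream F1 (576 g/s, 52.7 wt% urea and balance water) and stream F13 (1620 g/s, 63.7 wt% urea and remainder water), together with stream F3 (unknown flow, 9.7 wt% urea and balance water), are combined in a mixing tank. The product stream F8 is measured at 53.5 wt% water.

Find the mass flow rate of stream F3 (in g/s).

854.2 g/s

Let F3 be the unknown flow. Total out = 2196 + F3.
water balance: 860.51 + 0.903·F3 = 0.535·(2196 + F3)
(0.903 − 0.535)·F3 = 0.535×2196 − 860.51 = 314.35
F3 = 314.35 / 0.368 = 854.22 g/s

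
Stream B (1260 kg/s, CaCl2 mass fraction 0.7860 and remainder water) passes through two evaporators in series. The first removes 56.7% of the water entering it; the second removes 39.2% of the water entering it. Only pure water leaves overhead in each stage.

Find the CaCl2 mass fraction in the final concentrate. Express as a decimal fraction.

water in feed = 1260×0.214 = 269.64 kg/s.
After stage 1: water left = (1−0.567)×269.64 = 116.75; stream total = 1107.1 kg/s.
After stage 2: water left = (1−0.392)×116.75 = 70.987; final concentrate = 1061.3 kg/s.
CaCl2 fraction = 990.36/1061.3 = 0.9331.

0.9331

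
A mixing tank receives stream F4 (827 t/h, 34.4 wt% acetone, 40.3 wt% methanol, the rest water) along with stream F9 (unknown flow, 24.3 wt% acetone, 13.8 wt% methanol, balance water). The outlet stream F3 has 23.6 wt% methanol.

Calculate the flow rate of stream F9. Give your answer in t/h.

1409 t/h

Let F9 be the unknown flow. Total out = 827 + F9.
methanol balance: 333.28 + 0.138·F9 = 0.236·(827 + F9)
(0.138 − 0.236)·F9 = 0.236×827 − 333.28 = -138.11
F9 = -138.11 / -0.098 = 1409.3 t/h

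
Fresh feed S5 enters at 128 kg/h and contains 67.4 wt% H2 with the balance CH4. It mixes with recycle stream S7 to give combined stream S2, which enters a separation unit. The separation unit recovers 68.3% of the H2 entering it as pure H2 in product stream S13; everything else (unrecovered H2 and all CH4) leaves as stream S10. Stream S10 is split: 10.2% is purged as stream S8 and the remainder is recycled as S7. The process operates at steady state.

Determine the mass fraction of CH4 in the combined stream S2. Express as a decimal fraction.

CH4 enters only via S5 and leaves only via the purge: 128×0.326 = 0.102×(CH4 in S10), and the separation unit passes all CH4, so CH4 in S2 = CH4 in S10 = 409.1 kg/h.
H2 in S2: m_A = 128×0.674 + (1−0.102)·(1−0.683)·m_A, so m_A = 86.272/0.7153 = 120.6 kg/h.
S2 = 120.6 + 409.1 = 529.7 kg/h.
CH4 fraction in S2 = 409.1/529.7 = 0.772.

0.772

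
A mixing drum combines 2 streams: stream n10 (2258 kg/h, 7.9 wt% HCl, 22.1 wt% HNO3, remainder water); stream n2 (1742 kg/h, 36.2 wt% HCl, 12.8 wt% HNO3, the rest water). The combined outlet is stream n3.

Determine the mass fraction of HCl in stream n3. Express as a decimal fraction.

Total flow out = 2258 + 1742 = 4000 kg/h.
HCl in = 2258×0.079 + 1742×0.362 = 808.99 kg/h.
HCl mass fraction in n3 = 808.99/4000 = 0.202.

0.202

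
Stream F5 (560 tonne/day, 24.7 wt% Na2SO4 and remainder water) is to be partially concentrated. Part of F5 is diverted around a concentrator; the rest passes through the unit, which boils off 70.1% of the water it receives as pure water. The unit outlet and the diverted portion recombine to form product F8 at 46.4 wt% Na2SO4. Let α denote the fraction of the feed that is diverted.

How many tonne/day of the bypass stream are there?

63.85 tonne/day

All 560×0.247 = 138.32 tonne/day of Na2SO4 reaches F8, so F8 = 138.32/0.464 = 298.1 tonne/day and vapour = 261.9 tonne/day.
The evaporator receives (1−α)·560 of feed at 0.753 water and removes 0.701 of that water:
0.701×0.753×(1−α)×560 = 261.9
(1−α) = 261.9/295.6 = 0.8860;  α = 0.1140.
Bypass flow = 0.1140×560 = 63.846 tonne/day.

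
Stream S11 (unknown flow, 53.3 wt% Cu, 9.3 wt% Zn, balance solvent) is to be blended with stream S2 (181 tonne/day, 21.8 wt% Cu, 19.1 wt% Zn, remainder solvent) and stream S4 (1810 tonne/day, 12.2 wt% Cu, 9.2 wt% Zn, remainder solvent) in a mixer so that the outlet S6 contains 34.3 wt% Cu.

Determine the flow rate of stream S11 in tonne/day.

2224 tonne/day

Let S11 be the unknown flow. Total out = 1991 + S11.
Cu balance: 260.28 + 0.533·S11 = 0.343·(1991 + S11)
(0.533 − 0.343)·S11 = 0.343×1991 − 260.28 = 422.63
S11 = 422.63 / 0.190 = 2224.4 tonne/day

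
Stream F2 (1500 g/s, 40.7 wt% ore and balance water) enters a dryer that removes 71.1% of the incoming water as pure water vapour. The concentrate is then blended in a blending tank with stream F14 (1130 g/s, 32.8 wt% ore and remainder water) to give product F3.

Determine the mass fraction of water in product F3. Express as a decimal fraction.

0.509

Vapour removed = 0.711×0.593×1500 = 632.43 g/s; concentrate = 867.57 g/s.
water reaching the mixer = 257.07 (from concentrate) + 1130×0.672 = 1016.4 g/s.
Product flow = 867.57 + 1130 = 1997.6 g/s; water fraction = 0.509.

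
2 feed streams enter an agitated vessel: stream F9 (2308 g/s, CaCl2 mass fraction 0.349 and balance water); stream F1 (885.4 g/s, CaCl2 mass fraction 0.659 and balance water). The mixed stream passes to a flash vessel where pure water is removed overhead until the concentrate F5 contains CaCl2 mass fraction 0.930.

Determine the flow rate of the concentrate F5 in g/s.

CaCl2 entering = 2308×0.349 + 885.4×0.659 = 1389 g/s.
All CaCl2 reports to F5, so F5 = 1389/0.930 = 1493.5 g/s.

1494 g/s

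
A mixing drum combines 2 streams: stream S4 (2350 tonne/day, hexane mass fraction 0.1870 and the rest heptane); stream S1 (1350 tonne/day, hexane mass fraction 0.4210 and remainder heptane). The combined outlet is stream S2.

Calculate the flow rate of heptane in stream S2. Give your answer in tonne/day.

2692 tonne/day

heptane out = heptane in = 2350×0.813 + 1350×0.579 = 2692.2 tonne/day.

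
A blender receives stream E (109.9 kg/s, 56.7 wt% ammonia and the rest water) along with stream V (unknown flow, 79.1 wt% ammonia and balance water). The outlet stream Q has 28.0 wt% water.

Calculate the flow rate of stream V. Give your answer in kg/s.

Let V be the unknown flow. Total out = 109.9 + V.
water balance: 47.587 + 0.209·V = 0.280·(109.9 + V)
(0.209 − 0.280)·V = 0.280×109.9 − 47.587 = -16.815
V = -16.815 / -0.071 = 236.83 kg/s

236.8 kg/s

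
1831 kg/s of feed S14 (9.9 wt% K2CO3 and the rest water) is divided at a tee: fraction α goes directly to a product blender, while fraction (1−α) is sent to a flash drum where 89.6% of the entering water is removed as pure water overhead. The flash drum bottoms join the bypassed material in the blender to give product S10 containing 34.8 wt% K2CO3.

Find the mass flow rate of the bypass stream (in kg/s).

All 1831×0.099 = 181.27 kg/s of K2CO3 reaches S10, so S10 = 181.27/0.348 = 520.89 kg/s and vapour = 1310.1 kg/s.
The evaporator receives (1−α)·1831 of feed at 0.901 water and removes 0.896 of that water:
0.896×0.901×(1−α)×1831 = 1310.1
(1−α) = 1310.1/1478.2 = 0.8863;  α = 0.1137.
Bypass flow = 0.1137×1831 = 208.16 kg/s.

208.2 kg/s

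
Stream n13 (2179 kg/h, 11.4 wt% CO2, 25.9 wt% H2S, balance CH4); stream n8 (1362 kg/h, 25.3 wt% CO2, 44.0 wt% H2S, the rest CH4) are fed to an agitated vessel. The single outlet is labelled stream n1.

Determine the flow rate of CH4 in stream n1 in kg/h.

CH4 out = CH4 in = 2179×0.627 + 1362×0.307 = 1784.4 kg/h.

1784 kg/h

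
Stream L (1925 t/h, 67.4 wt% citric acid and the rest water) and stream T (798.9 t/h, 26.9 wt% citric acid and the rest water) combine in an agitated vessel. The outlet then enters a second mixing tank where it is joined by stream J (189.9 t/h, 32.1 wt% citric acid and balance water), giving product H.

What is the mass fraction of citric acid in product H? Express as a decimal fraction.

Overall, product flow = 2913.8 t/h.
citric acid in = 1925×0.674 + 798.9×0.269 + 189.9×0.321 = 1573.3 t/h.
citric acid fraction in H = 0.540.

0.540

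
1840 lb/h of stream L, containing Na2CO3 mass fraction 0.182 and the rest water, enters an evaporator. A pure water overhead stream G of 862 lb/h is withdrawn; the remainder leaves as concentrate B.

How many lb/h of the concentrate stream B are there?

978 lb/h

Concentrate = 1840 − 862 = 978 lb/h.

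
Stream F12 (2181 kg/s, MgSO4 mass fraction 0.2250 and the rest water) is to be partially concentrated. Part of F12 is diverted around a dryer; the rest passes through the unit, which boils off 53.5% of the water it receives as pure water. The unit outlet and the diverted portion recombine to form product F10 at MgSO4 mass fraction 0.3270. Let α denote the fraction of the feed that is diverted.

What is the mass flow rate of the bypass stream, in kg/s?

540.2 kg/s

All 2181×0.225 = 490.73 kg/s of MgSO4 reaches F10, so F10 = 490.73/0.327 = 1500.7 kg/s and vapour = 680.31 kg/s.
The evaporator receives (1−α)·2181 of feed at 0.775 water and removes 0.535 of that water:
0.535×0.775×(1−α)×2181 = 680.31
(1−α) = 680.31/904.3 = 0.7523;  α = 0.2477.
Bypass flow = 0.2477×2181 = 540.21 kg/s.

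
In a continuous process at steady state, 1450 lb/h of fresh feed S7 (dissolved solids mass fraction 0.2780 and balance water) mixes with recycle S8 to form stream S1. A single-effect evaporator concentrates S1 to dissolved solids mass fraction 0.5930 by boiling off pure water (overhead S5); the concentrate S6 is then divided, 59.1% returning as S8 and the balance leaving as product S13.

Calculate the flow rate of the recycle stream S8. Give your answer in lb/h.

982.3 lb/h

Overall dissolved solids balance (none leaves overhead): dissolved solids in fresh feed = dissolved solids in product, i.e. 1450×0.278 = (1−0.591)·S6·0.593.
S6 = 403.1/(0.593×0.409) = 1662 lb/h.
Recycle S8 = 0.591×1662 = 982.25 lb/h.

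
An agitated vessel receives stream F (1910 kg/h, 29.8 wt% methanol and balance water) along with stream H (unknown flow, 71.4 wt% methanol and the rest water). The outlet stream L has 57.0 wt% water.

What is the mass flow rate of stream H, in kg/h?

Let H be the unknown flow. Total out = 1910 + H.
water balance: 1340.8 + 0.286·H = 0.570·(1910 + H)
(0.286 − 0.570)·H = 0.570×1910 − 1340.8 = -252.12
H = -252.12 / -0.284 = 887.75 kg/h

887.7 kg/h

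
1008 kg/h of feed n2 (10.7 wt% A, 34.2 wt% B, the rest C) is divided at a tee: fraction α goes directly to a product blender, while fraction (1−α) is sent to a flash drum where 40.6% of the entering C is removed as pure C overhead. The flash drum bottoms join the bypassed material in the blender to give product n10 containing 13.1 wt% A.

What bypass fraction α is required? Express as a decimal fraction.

0.181

All 1008×0.107 = 107.86 kg/h of A reaches n10, so n10 = 107.86/0.131 = 823.33 kg/h and vapour = 184.67 kg/h.
The evaporator receives (1−α)·1008 of feed at 0.551 C and removes 0.406 of that C:
0.406×0.551×(1−α)×1008 = 184.67
(1−α) = 184.67/225.5 = 0.8190;  α = 0.1810.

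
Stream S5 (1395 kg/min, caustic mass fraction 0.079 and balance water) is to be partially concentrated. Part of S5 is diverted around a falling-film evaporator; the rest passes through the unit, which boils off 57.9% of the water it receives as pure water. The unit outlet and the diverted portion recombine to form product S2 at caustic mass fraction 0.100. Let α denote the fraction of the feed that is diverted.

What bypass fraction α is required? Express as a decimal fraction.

0.606

All 1395×0.079 = 110.2 kg/min of caustic reaches S2, so S2 = 110.2/0.100 = 1102 kg/min and vapour = 292.95 kg/min.
The evaporator receives (1−α)·1395 of feed at 0.921 water and removes 0.579 of that water:
0.579×0.921×(1−α)×1395 = 292.95
(1−α) = 292.95/743.9 = 0.3938;  α = 0.6062.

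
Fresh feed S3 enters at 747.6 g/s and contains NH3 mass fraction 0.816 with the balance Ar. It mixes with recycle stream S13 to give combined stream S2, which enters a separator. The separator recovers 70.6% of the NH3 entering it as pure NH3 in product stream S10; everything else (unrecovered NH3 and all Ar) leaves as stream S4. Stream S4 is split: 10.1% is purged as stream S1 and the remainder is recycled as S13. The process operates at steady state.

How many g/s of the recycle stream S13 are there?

Ar enters only via S3 and leaves only via the purge: 747.6×0.184 = 0.101×(Ar in S4), and the separator passes all Ar, so Ar in S2 = Ar in S4 = 1362 g/s.
NH3 in S2: m_A = 747.6×0.816 + (1−0.101)·(1−0.706)·m_A, so m_A = 610.04/0.7357 = 829.21 g/s.
S4 = (1−0.706)×829.21 + 1362 = 1605.8 g/s.
Recycle S13 = (1−0.101)×1605.8 = 1443.6 g/s.

1444 g/s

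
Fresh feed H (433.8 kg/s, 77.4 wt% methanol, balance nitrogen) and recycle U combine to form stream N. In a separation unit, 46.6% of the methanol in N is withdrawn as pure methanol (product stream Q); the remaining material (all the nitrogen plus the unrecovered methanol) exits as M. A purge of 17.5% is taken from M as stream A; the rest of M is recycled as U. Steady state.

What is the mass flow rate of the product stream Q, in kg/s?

279.7 kg/s

methanol in N: m_A = 433.8×0.774 + (1−0.175)·(1−0.466)·m_A, so m_A = 335.76/0.5595 = 600.16 kg/s.
Product Q = 0.466×600.16 = 279.68 kg/s.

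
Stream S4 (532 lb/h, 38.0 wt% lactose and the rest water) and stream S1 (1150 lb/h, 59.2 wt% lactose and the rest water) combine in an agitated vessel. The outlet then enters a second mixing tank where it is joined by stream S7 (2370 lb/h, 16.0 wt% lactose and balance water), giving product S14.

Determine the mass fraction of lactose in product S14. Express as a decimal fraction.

Overall, product flow = 4052 lb/h.
lactose in = 532×0.380 + 1150×0.592 + 2370×0.160 = 1262.2 lb/h.
lactose fraction in S14 = 0.311.

0.311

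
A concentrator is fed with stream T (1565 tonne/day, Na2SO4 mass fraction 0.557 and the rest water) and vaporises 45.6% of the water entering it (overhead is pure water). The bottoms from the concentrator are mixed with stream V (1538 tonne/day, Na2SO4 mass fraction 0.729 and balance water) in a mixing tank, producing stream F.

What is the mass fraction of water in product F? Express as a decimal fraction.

Vapour removed = 0.456×0.443×1565 = 316.14 tonne/day; concentrate = 1248.9 tonne/day.
water reaching the mixer = 377.15 (from concentrate) + 1538×0.271 = 793.95 tonne/day.
Product flow = 1248.9 + 1538 = 2786.9 tonne/day; water fraction = 0.285.

0.285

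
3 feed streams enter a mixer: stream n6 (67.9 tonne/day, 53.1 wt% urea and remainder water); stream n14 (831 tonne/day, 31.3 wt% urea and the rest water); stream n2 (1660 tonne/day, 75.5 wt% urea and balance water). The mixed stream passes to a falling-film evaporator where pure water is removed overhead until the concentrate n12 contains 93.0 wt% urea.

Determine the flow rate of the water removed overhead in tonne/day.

892.8 tonne/day

urea entering = 67.9×0.531 + 831×0.313 + 1660×0.755 = 1549.5 tonne/day.
All urea reports to n12, so n12 = 1549.5/0.930 = 1666.1 tonne/day.
Total feed = 2558.9 tonne/day; overhead = 2558.9 − 1666.1 = 892.82 tonne/day.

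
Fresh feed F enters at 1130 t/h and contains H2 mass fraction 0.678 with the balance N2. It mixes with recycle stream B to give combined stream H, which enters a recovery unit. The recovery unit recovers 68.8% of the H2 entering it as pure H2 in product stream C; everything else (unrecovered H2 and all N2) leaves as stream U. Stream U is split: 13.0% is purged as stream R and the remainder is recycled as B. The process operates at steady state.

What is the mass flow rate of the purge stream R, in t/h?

N2 enters only via F and leaves only via the purge: 1130×0.322 = 0.130×(N2 in U), and the recovery unit passes all N2, so N2 in H = N2 in U = 2798.9 t/h.
H2 in H: m_A = 1130×0.678 + (1−0.130)·(1−0.688)·m_A, so m_A = 766.14/0.7286 = 1051.6 t/h.
U = (1−0.688)×1051.6 + 2798.9 = 3127 t/h.
Purge R = 0.130×3127 = 406.51 t/h.

406.5 t/h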